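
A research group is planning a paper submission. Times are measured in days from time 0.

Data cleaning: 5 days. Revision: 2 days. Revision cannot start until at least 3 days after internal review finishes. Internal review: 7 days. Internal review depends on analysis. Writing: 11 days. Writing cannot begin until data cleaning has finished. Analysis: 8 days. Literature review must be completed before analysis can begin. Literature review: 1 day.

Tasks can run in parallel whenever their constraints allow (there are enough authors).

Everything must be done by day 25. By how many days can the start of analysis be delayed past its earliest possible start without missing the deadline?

4

Literature review can start immediately at day 0; it finishes at day 1.
After literature review (finishes day 1), analysis can start at day 1 and finishes at day 9.

Working backward from the deadline:
To finish by day 25, revision (duration 2) must start no later than day 23.
Internal review must finish before revision (must start by day 23, minus 3-day gap → day 20). With a 7-day duration, internal review must start by 20 − 7 = day 13.
Since internal review (must start by day 13) depends on it, analysis must finish by day 13. Backing off its 8-day duration gives a latest start of day 5.
So analysis can start as early as day 1 and as late as day 5, giving 5 − 1 = 4 days of slack.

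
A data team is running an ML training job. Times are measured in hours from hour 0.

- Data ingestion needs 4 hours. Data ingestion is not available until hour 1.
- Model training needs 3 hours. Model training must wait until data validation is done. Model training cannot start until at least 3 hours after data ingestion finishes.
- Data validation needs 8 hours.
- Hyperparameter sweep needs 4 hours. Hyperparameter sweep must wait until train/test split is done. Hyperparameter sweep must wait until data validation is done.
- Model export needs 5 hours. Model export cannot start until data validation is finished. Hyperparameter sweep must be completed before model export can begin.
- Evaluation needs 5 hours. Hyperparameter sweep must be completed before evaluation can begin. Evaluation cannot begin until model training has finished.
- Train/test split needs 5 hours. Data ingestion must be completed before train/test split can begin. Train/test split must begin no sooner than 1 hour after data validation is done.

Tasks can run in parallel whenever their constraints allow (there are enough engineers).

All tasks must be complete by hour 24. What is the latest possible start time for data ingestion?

Evaluation must finish by hour 24; it takes 5 hours, so it must start by 24 − 5 = hour 19.
Nothing follows model export; the deadline of hour 24 is its only limit. It must start by 24 − 5 = hour 19.
Hyperparameter sweep feeds evaluation (must start by hour 19); model export (must start by hour 19). Taking the minimum, hyperparameter sweep must finish by hour 19 and start by 19 − 4 = hour 15.
Since hyperparameter sweep (must start by hour 15) depends on it, train/test split must finish by hour 15. Backing off its 5-hour duration gives a latest start of hour 10.
Since evaluation (must start by hour 19) depends on it, model training must finish by hour 19. Backing off its 3-hour duration gives a latest start of hour 16.
Data ingestion feeds train/test split (must start by hour 10); model training (must start by hour 16, minus 3-hour gap → hour 13). Taking the minimum, data ingestion must finish by hour 10 and start by 10 − 4 = hour 6.

6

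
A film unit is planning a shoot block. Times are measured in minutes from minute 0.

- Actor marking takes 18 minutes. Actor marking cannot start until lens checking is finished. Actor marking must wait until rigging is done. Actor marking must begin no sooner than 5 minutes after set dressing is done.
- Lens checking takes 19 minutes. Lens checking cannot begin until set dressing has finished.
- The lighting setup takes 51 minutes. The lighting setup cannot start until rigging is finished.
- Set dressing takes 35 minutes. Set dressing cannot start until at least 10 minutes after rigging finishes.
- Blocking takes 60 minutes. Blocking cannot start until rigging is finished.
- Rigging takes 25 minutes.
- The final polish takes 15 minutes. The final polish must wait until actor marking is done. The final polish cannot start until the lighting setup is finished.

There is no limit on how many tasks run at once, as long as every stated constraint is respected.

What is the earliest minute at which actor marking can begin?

89

Rigging has no prerequisites, so it starts at minute 0 and finishes at minute 25.
Set dressing cannot begin until rigging (finishes minute 25, plus 10-minute gap → minute 35). It runs from minute 35 to 35 + 35 = minute 70.
Lens checking waits on set dressing (finishes minute 70), so it starts at minute 70 and finishes at 70 + 19 = minute 89.
Actor marking waits on lens checking (finishes minute 89); rigging (finishes minute 25); set dressing (finishes minute 70, plus 5-minute gap → minute 75). The latest of these is minute 89, which is the earliest actor marking can start.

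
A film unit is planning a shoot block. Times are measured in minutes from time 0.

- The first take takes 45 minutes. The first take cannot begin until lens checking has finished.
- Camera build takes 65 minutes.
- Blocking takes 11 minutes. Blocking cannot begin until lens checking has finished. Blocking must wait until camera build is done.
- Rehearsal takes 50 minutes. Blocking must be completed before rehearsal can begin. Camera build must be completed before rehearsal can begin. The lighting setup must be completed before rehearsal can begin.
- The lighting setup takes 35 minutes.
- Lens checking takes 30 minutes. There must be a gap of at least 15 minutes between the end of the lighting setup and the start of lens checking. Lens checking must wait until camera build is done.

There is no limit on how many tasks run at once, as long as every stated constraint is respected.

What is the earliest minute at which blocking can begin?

Camera build has no prerequisites, so it starts at minute 0 and finishes at minute 65.
The lighting setup has no prerequisites, so it starts at minute 0 and finishes at minute 35.
Lens checking cannot start until the lighting setup (finishes minute 35, plus 15-minute gap → minute 50); camera build (finishes minute 65). The controlling bound is minute 65, so lens checking finishes at 65 + 30 = minute 95.
Blocking waits on lens checking (finishes minute 95); camera build (finishes minute 65). The latest of these is minute 95, which is the earliest blocking can start.

95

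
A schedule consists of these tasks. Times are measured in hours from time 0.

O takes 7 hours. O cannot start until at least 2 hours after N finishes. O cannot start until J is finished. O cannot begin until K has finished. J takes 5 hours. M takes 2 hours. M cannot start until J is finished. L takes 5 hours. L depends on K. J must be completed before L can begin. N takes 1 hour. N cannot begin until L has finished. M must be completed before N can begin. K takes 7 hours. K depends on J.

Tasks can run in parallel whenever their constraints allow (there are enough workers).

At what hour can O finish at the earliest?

27

J has no prerequisites, so it starts at hour 0 and finishes at hour 5.
M waits on J (finishes hour 5), so it starts at hour 5 and finishes at 5 + 2 = hour 7.
K waits on J (finishes hour 5), so it starts at hour 5 and finishes at 5 + 7 = hour 12.
L cannot start until K (finishes hour 12); J (finishes hour 5). The controlling bound is hour 12, so L finishes at 12 + 5 = hour 17.
N needs all of L (finishes hour 17); M (finishes hour 7). That puts its earliest start at hour 17; it finishes at 17 + 1 = hour 18.
O needs all of N (finishes hour 18, plus 2-hour gap → hour 20); J (finishes hour 5); K (finishes hour 12). That puts its earliest start at hour 20; it finishes at 20 + 7 = hour 27.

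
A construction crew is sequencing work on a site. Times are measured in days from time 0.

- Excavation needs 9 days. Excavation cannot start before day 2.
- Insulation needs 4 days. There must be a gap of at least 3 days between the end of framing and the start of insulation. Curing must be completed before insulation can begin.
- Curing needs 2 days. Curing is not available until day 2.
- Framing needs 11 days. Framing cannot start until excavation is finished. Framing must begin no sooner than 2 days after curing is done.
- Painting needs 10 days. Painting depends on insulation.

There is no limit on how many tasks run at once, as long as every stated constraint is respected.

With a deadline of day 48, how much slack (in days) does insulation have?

9

Curing waits on its own release at day 2, so it starts at day 2 and finishes at 2 + 2 = day 4.
Excavation cannot begin until its own release at day 2. It runs from day 2 to 2 + 9 = day 11.
Framing needs all of excavation (finishes day 11); curing (finishes day 4, plus 2-day gap → day 6). That puts its earliest start at day 11; it finishes at 11 + 11 = day 22.
Insulation cannot start until framing (finishes day 22, plus 3-day gap → day 25); curing (finishes day 4). The controlling bound is day 25, so insulation finishes at 25 + 4 = day 29.

Working backward from the deadline:
Painting has no dependents, so it just needs to finish by day 48. Starting by 48 − 10 = day 38 achieves that.
Since painting (must start by day 38) depends on it, insulation must finish by day 38. Backing off its 4-day duration gives a latest start of day 34.
So insulation can start as early as day 25 and as late as day 34, giving 34 − 25 = 9 days of slack.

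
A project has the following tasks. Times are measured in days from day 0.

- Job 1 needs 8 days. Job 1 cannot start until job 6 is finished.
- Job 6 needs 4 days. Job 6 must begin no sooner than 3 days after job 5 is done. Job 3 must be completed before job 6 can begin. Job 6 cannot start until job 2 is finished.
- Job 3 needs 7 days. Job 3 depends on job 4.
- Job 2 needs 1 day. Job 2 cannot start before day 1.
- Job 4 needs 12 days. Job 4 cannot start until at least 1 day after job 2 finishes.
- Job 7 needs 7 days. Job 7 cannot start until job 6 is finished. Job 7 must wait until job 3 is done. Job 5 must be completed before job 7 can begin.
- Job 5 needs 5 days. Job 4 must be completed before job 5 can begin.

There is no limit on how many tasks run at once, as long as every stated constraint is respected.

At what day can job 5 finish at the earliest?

20

Job 2 cannot begin until its own release at day 1. It runs from day 1 to 1 + 1 = day 2.
Job 4 waits on job 2 (finishes day 2, plus 1-day gap → day 3), so it starts at day 3 and finishes at 3 + 12 = day 15.
Job 5 waits on job 4 (finishes day 15), so it starts at day 15 and finishes at 15 + 5 = day 20.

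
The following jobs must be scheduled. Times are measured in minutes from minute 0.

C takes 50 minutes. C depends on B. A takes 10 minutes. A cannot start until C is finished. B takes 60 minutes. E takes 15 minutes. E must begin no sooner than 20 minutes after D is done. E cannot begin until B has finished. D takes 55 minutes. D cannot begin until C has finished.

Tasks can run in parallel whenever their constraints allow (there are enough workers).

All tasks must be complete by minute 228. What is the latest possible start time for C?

88

A has no dependents, so it just needs to finish by minute 228. Starting by 228 − 10 = minute 218 achieves that.
E has no dependents, so it just needs to finish by minute 228. Starting by 228 − 15 = minute 213 achieves that.
D feeds into E (must start by minute 213, minus 20-minute gap → minute 193); so D must finish by minute 193 and therefore start by minute 138.
C must finish in time for A (must start by minute 218); D (must start by minute 138). The tightest is minute 138, so C must start by 138 − 50 = minute 88.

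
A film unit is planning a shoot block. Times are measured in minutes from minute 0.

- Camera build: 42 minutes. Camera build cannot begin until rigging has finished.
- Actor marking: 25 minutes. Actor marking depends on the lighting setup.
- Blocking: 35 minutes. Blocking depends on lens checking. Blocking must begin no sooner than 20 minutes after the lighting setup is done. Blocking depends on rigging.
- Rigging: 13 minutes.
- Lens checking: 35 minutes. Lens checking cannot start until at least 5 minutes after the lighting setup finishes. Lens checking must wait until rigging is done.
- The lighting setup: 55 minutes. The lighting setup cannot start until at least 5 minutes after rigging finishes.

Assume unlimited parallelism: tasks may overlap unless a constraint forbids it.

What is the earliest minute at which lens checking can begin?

78

Rigging has no prerequisites, so it starts at minute 0 and finishes at minute 13.
The lighting setup cannot begin until rigging (finishes minute 13, plus 5-minute gap → minute 18). It runs from minute 18 to 18 + 55 = minute 73.
Lens checking waits on the lighting setup (finishes minute 73, plus 5-minute gap → minute 78); rigging (finishes minute 13). The latest of these is minute 78, which is the earliest lens checking can start.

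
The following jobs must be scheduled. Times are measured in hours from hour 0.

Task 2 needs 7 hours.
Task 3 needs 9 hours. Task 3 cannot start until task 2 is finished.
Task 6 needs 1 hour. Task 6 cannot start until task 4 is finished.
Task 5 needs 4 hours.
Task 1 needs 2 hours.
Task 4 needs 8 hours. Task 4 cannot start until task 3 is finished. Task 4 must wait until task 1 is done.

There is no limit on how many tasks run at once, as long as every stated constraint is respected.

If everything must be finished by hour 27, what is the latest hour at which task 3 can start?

Task 6 has no dependents, so it just needs to finish by hour 27. Starting by 27 − 1 = hour 26 achieves that.
Task 4 must finish before task 6 (must start by hour 26). With an 8-hour duration, task 4 must start by 26 − 8 = hour 18.
Since task 4 (must start by hour 18) depends on it, task 3 must finish by hour 18. Backing off its 9-hour duration gives a latest start of hour 9.

9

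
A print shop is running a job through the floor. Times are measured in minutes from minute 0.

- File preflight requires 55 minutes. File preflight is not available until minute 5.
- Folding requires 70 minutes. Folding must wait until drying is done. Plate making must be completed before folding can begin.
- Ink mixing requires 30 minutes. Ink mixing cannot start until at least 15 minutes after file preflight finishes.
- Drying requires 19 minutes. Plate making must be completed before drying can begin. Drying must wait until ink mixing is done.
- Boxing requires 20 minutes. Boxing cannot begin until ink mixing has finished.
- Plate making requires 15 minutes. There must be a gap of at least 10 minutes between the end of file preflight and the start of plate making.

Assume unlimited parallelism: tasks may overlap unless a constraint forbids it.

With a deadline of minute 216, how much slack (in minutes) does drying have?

22

After its own release at minute 5, file preflight can start at minute 5 and finishes at minute 60.
After file preflight (finishes minute 60, plus 15-minute gap → minute 75), ink mixing can start at minute 75 and finishes at minute 105.
After file preflight (finishes minute 60, plus 10-minute gap → minute 70), plate making can start at minute 70 and finishes at minute 85.
Drying cannot start until plate making (finishes minute 85); ink mixing (finishes minute 105). The controlling bound is minute 105, so drying finishes at 105 + 19 = minute 124.

Working backward from the deadline:
Nothing follows folding; the deadline of minute 216 is its only limit. It must start by 216 − 70 = minute 146.
Drying has to be done before folding (must start by minute 146). That means finishing by minute 146, i.e. starting by 146 − 19 = minute 127.
So drying can start as early as minute 105 and as late as minute 127, giving 127 − 105 = 22 minutes of slack.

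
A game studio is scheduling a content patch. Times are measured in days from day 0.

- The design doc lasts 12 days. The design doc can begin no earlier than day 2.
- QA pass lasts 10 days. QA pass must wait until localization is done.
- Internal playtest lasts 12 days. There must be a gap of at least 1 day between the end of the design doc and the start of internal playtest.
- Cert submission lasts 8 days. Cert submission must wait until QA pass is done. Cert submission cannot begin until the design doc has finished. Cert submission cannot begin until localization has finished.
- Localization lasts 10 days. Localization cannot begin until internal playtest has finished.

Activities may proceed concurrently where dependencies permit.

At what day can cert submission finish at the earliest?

55

After its own release at day 2, the design doc can start at day 2 and finishes at day 14.
Internal playtest waits on the design doc (finishes day 14, plus 1-day gap → day 15), so it starts at day 15 and finishes at 15 + 12 = day 27.
Localization waits on internal playtest (finishes day 27), so it starts at day 27 and finishes at 27 + 10 = day 37.
QA pass waits on localization (finishes day 37), so it starts at day 37 and finishes at 37 + 10 = day 47.
Cert submission cannot start until QA pass (finishes day 47); the design doc (finishes day 14); localization (finishes day 37). The controlling bound is day 47, so cert submission finishes at 47 + 8 = day 55.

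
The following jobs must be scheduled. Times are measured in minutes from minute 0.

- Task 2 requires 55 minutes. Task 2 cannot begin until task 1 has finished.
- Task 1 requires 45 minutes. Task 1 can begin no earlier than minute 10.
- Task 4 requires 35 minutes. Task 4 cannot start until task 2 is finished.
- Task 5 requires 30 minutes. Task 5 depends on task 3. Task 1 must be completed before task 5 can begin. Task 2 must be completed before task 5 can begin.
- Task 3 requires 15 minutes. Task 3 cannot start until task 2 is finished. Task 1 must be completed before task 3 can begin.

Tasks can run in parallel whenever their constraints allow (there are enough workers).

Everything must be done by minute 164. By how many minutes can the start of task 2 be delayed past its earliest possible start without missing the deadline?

9

Task 1 waits on its own release at minute 10, so it starts at minute 10 and finishes at 10 + 45 = minute 55.
Task 2 cannot begin until task 1 (finishes minute 55). It runs from minute 55 to 55 + 55 = minute 110.

Working backward from the deadline:
Task 5 must finish by minute 164; it takes 30 minutes, so it must start by 164 − 30 = minute 134.
Task 3 has to be done before task 5 (must start by minute 134). That means finishing by minute 134, i.e. starting by 134 − 15 = minute 119.
Task 4 must finish by minute 164; it takes 35 minutes, so it must start by 164 − 35 = minute 129.
Task 2 has several dependents: task 3 (must start by minute 119); task 4 (must start by minute 129); task 5 (must start by minute 134). The earliest of those limits is minute 119, so task 2 must start by 119 − 55 = minute 64.
So task 2 can start as early as minute 55 and as late as minute 64, giving 64 − 55 = 9 minutes of slack.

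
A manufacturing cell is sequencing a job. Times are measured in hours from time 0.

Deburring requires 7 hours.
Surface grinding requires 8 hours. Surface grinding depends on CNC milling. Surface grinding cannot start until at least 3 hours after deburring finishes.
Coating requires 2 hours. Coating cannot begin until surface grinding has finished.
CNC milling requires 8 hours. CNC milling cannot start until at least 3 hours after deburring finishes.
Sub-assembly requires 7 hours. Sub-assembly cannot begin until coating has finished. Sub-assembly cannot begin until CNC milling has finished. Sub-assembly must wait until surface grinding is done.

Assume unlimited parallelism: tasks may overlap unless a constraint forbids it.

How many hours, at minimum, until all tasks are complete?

Nothing blocks deburring, so it runs from hour 0 to hour 7.
After deburring (finishes hour 7, plus 3-hour gap → hour 10), CNC milling can start at hour 10 and finishes at hour 18.
Surface grinding needs all of CNC milling (finishes hour 18); deburring (finishes hour 7, plus 3-hour gap → hour 10). That puts its earliest start at hour 18; it finishes at 18 + 8 = hour 26.
Coating waits on surface grinding (finishes hour 26), so it starts at hour 26 and finishes at 26 + 2 = hour 28.
Sub-assembly needs all of coating (finishes hour 28); CNC milling (finishes hour 18); surface grinding (finishes hour 26). That puts its earliest start at hour 28; it finishes at 28 + 7 = hour 35.
All tasks are finished once the last one completes. Finish times: Deburring at 7, CNC milling at 18, Surface grinding at 26, Coating at 28, Sub-assembly at 35. The latest is hour 35.

35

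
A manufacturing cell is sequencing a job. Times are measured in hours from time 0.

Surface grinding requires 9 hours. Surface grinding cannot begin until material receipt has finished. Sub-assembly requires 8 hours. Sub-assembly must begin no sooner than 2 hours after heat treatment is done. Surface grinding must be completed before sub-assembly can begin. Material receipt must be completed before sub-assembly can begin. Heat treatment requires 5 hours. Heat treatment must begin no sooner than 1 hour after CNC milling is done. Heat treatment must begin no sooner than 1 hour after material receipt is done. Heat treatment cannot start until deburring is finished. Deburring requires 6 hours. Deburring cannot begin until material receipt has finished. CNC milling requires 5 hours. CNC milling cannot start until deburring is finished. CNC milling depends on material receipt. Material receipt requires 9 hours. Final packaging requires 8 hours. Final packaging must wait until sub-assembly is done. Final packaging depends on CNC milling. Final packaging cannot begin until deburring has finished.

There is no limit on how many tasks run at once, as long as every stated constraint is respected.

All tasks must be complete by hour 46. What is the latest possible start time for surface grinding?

21

Final packaging must finish by hour 46; it takes 8 hours, so it must start by 46 − 8 = hour 38.
Sub-assembly must finish before final packaging (must start by hour 38). With an 8-hour duration, sub-assembly must start by 38 − 8 = hour 30.
Since sub-assembly (must start by hour 30) depends on it, surface grinding must finish by hour 30. Backing off its 9-hour duration gives a latest start of hour 21.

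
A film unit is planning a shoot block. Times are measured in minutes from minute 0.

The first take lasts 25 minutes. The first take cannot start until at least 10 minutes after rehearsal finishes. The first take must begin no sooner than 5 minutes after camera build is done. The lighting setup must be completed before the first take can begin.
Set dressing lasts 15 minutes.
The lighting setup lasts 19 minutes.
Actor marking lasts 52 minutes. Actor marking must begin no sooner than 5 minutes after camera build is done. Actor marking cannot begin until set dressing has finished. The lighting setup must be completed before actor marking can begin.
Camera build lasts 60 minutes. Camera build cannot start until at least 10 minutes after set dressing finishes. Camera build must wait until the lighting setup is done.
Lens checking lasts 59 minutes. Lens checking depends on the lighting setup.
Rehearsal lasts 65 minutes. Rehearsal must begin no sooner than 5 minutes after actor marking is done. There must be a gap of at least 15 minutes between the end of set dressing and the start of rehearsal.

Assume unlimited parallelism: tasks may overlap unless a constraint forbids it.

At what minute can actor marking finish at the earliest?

The lighting setup can start immediately at minute 0; it finishes at minute 19.
Set dressing has no prerequisites, so it starts at minute 0 and finishes at minute 15.
For camera build: set dressing (finishes minute 15, plus 10-minute gap → minute 25); the lighting setup (finishes minute 19). Taking the maximum gives a start of minute 25, and it finishes at 25 + 60 = minute 85.
Actor marking cannot start until camera build (finishes minute 85, plus 5-minute gap → minute 90); set dressing (finishes minute 15); the lighting setup (finishes minute 19). The controlling bound is minute 90, so actor marking finishes at 90 + 52 = minute 142.

142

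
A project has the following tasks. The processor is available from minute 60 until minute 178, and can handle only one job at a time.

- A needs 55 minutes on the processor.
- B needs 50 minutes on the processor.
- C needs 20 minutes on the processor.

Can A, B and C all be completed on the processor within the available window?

No

The processor window is 178 − 60 = 118 minutes.
Running back to back, the jobs need 55 + 50 + 20 = 125 minutes on the processor.
Since 125 > 118, they cannot all fit.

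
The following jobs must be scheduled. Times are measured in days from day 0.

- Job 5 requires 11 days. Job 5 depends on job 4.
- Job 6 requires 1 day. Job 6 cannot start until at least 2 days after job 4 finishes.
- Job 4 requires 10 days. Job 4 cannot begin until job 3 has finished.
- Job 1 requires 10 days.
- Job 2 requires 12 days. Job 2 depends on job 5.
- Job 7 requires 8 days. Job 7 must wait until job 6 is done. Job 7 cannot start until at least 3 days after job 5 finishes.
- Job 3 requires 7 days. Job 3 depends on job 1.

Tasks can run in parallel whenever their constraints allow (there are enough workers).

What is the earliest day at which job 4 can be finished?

Job 1 has no prerequisites, so it starts at day 0 and finishes at day 10.
After job 1 (finishes day 10), job 3 can start at day 10 and finishes at day 17.
Job 4 cannot begin until job 3 (finishes day 17). It runs from day 17 to 17 + 10 = day 27.

27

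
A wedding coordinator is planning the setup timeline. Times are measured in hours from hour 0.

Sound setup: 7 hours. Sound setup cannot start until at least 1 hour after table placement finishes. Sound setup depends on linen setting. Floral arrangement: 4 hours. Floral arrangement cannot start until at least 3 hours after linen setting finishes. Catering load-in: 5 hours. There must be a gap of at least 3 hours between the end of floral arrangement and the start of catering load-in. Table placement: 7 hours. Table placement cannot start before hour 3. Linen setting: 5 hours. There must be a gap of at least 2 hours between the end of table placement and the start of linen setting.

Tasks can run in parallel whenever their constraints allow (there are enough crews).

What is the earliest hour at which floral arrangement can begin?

20

Table placement waits on its own release at hour 3, so it starts at hour 3 and finishes at 3 + 7 = hour 10.
Linen setting cannot begin until table placement (finishes hour 10, plus 2-hour gap → hour 12). It runs from hour 12 to 12 + 5 = hour 17.
Floral arrangement waits on linen setting (finishes hour 17, plus 3-hour gap → hour 20), so the earliest it can start is hour 20.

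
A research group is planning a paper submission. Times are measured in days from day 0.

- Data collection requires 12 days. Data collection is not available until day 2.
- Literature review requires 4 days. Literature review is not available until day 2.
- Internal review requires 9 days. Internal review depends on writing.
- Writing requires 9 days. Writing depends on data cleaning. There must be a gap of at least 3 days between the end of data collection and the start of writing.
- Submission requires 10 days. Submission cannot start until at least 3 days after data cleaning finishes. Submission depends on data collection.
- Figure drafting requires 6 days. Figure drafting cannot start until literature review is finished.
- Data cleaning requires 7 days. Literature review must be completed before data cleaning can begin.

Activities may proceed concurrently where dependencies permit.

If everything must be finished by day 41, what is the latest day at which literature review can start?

Nothing follows internal review; the deadline of day 41 is its only limit. It must start by 41 − 9 = day 32.
Since internal review (must start by day 32) depends on it, writing must finish by day 32. Backing off its 9-day duration gives a latest start of day 23.
Submission must finish by day 41; it takes 10 days, so it must start by 41 − 10 = day 31.
Data cleaning must finish in time for writing (must start by day 23); submission (must start by day 31, minus 3-day gap → day 28). The tightest is day 23, so data cleaning must start by 23 − 7 = day 16.
Figure drafting has no dependents, so it just needs to finish by day 41. Starting by 41 − 6 = day 35 achieves that.
Literature review feeds data cleaning (must start by day 16); figure drafting (must start by day 35). Taking the minimum, literature review must finish by day 16 and start by 16 − 4 = day 12.

12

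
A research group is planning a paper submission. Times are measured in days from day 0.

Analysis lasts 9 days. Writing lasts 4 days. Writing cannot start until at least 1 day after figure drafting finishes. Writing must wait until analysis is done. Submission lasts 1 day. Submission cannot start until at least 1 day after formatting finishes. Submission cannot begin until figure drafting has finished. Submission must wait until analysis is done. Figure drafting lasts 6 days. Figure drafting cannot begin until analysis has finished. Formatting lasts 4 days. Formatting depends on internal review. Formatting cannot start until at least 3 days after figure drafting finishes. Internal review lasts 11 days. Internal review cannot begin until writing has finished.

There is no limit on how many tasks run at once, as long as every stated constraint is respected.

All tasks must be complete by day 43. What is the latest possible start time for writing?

Submission must finish by day 43; it takes 1 day, so it must start by 43 − 1 = day 42.
Formatting feeds into submission (must start by day 42, minus 1-day gap → day 41); so formatting must finish by day 41 and therefore start by day 37.
Internal review feeds into formatting (must start by day 37); so internal review must finish by day 37 and therefore start by day 26.
Since internal review (must start by day 26) depends on it, writing must finish by day 26. Backing off its 4-day duration gives a latest start of day 22.

22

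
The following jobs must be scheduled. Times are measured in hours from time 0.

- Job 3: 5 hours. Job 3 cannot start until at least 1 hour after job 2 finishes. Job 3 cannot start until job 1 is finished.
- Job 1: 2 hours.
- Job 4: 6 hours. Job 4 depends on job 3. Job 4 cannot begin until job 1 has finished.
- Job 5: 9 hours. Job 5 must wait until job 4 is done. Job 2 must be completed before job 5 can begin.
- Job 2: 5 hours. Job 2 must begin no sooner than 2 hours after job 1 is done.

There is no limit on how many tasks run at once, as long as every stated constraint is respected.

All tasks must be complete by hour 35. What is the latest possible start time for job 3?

Job 5 must finish by hour 35; it takes 9 hours, so it must start by 35 − 9 = hour 26.
Since job 5 (must start by hour 26) depends on it, job 4 must finish by hour 26. Backing off its 6-hour duration gives a latest start of hour 20.
Job 3 feeds into job 4 (must start by hour 20); so job 3 must finish by hour 20 and therefore start by hour 15.

15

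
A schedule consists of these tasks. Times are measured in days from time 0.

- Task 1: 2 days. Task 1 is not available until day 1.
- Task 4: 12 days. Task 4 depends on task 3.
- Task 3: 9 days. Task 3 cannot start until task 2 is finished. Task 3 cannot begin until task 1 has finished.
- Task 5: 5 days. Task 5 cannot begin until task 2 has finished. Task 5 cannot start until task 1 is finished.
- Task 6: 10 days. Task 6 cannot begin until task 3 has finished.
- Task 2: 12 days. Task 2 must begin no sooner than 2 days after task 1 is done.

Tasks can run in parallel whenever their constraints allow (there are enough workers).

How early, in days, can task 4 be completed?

38

After its own release at day 1, task 1 can start at day 1 and finishes at day 3.
After task 1 (finishes day 3, plus 2-day gap → day 5), task 2 can start at day 5 and finishes at day 17.
For task 3: task 2 (finishes day 17); task 1 (finishes day 3). Taking the maximum gives a start of day 17, and it finishes at 17 + 9 = day 26.
Task 4 waits on task 3 (finishes day 26), so it starts at day 26 and finishes at 26 + 12 = day 38.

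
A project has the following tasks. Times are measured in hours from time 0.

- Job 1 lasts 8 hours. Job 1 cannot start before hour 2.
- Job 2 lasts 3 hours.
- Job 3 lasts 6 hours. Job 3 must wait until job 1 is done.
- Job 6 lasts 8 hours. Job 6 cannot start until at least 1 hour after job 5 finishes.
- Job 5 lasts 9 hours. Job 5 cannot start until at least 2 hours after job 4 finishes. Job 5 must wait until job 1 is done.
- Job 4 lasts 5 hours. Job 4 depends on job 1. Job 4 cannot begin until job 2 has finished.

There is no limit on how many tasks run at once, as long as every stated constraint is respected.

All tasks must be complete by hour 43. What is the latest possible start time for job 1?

10

Nothing follows job 3; the deadline of hour 43 is its only limit. It must start by 43 − 6 = hour 37.
Nothing follows job 6; the deadline of hour 43 is its only limit. It must start by 43 − 8 = hour 35.
Job 5 has to be done before job 6 (must start by hour 35, minus 1-hour gap → hour 34). That means finishing by hour 34, i.e. starting by 34 − 9 = hour 25.
Job 4 must finish before job 5 (must start by hour 25, minus 2-hour gap → hour 23). With a 5-hour duration, job 4 must start by 23 − 5 = hour 18.
Job 1 must finish in time for job 3 (must start by hour 37); job 4 (must start by hour 18); job 5 (must start by hour 25). The tightest is hour 18, so job 1 must start by 18 − 8 = hour 10.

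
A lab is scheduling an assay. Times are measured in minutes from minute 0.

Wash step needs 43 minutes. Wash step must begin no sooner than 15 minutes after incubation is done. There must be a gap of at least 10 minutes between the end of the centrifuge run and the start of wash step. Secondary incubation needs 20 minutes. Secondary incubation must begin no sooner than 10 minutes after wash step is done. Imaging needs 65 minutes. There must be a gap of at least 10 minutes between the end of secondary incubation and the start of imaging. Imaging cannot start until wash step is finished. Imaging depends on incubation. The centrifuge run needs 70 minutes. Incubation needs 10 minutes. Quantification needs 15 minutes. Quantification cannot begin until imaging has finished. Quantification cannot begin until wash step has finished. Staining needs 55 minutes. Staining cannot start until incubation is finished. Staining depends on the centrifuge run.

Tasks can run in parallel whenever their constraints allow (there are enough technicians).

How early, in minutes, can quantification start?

The centrifuge run can start immediately at minute 0; it finishes at minute 70.
Nothing blocks incubation, so it runs from minute 0 to minute 10.
For wash step: incubation (finishes minute 10, plus 15-minute gap → minute 25); the centrifuge run (finishes minute 70, plus 10-minute gap → minute 80). Taking the maximum gives a start of minute 80, and it finishes at 80 + 43 = minute 123.
Secondary incubation waits on wash step (finishes minute 123, plus 10-minute gap → minute 133), so it starts at minute 133 and finishes at 133 + 20 = minute 153.
For imaging: secondary incubation (finishes minute 153, plus 10-minute gap → minute 163); wash step (finishes minute 123); incubation (finishes minute 10). Taking the maximum gives a start of minute 163, and it finishes at 163 + 65 = minute 228.
Quantification waits on imaging (finishes minute 228); wash step (finishes minute 123). The latest of these is minute 228, which is the earliest quantification can start.

228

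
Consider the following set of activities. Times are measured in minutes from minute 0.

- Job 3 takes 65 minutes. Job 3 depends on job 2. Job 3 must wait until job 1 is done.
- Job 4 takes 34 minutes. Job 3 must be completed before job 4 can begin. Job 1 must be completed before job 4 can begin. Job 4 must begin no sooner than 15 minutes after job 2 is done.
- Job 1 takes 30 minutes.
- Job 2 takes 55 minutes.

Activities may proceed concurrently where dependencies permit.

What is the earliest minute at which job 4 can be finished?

Job 2 can start immediately at minute 0; it finishes at minute 55.
Job 1 can start immediately at minute 0; it finishes at minute 30.
Job 3 needs all of job 2 (finishes minute 55); job 1 (finishes minute 30). That puts its earliest start at minute 55; it finishes at 55 + 65 = minute 120.
For job 4: job 3 (finishes minute 120); job 1 (finishes minute 30); job 2 (finishes minute 55, plus 15-minute gap → minute 70). Taking the maximum gives a start of minute 120, and it finishes at 120 + 34 = minute 154.

154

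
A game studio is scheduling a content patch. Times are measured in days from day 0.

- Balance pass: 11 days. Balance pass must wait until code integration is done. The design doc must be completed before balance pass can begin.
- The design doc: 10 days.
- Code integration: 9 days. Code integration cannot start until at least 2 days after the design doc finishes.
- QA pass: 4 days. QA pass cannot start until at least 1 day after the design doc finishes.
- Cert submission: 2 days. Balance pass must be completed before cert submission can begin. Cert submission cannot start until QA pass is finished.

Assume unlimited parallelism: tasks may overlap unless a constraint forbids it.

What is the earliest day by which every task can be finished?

34

The design doc has no prerequisites, so it starts at day 0 and finishes at day 10.
QA pass cannot begin until the design doc (finishes day 10, plus 1-day gap → day 11). It runs from day 11 to 11 + 4 = day 15.
After the design doc (finishes day 10, plus 2-day gap → day 12), code integration can start at day 12 and finishes at day 21.
For balance pass: code integration (finishes day 21); the design doc (finishes day 10). Taking the maximum gives a start of day 21, and it finishes at 21 + 11 = day 32.
For cert submission: balance pass (finishes day 32); QA pass (finishes day 15). Taking the maximum gives a start of day 32, and it finishes at 32 + 2 = day 34.
All tasks are finished once the last one completes. Finish times: The design doc at 10, Code integration at 21, Balance pass at 32, QA pass at 15, Cert submission at 34. The latest is day 34.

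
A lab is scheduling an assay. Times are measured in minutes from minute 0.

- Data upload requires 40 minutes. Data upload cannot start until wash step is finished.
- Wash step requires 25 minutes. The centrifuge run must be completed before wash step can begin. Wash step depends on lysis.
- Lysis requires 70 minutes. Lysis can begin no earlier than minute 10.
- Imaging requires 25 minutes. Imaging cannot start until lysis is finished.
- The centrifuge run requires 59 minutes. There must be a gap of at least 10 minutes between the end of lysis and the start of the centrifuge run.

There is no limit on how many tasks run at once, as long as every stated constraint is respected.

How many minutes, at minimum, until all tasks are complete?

After its own release at minute 10, lysis can start at minute 10 and finishes at minute 80.
Imaging cannot begin until lysis (finishes minute 80). It runs from minute 80 to 80 + 25 = minute 105.
After lysis (finishes minute 80, plus 10-minute gap → minute 90), the centrifuge run can start at minute 90 and finishes at minute 149.
Wash step cannot start until the centrifuge run (finishes minute 149); lysis (finishes minute 80). The controlling bound is minute 149, so wash step finishes at 149 + 25 = minute 174.
Data upload cannot begin until wash step (finishes minute 174). It runs from minute 174 to 174 + 40 = minute 214.
All tasks are finished once the last one completes. Finish times: Lysis at 80, The centrifuge run at 149, Wash step at 174, Imaging at 105, Data upload at 214. The latest is minute 214.

214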